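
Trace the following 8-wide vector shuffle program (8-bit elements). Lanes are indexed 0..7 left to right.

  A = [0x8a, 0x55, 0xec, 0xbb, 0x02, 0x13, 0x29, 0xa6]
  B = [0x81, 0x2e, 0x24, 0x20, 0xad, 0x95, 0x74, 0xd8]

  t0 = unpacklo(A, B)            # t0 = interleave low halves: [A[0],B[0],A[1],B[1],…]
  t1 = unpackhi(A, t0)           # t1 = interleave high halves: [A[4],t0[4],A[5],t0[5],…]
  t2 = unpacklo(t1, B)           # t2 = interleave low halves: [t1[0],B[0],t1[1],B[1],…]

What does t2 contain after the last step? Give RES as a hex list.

RES = [0x02, 0x81, 0xec, 0x2e, 0x13, 0x24, 0x24, 0x20]

→ t0 |8a|81|55|2e|ec|24|bb|20|
→ t1 |02|ec|13|24|29|bb|a6|20|
→ t2 |02|81|ec|2e|13|24|24|20|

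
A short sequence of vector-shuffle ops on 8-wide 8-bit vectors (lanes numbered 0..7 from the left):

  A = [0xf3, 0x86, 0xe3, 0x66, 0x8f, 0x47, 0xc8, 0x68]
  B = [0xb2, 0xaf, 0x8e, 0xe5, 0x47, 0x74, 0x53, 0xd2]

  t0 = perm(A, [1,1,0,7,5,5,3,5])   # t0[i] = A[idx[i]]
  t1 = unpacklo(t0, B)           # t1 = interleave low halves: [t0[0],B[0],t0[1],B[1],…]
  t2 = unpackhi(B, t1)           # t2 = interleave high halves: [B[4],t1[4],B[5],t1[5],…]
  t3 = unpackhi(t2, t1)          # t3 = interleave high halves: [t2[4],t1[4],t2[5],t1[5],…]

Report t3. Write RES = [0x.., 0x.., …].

→ t0 |86|86|f3|68|47|47|66|47|
→ t1 |86|b2|86|af|f3|8e|68|e5|
→ t2 |47|f3|74|8e|53|68|d2|e5|
→ t3 |53|f3|68|8e|d2|68|e5|e5|

RES = [0x53, 0xf3, 0x68, 0x8e, 0xd2, 0x68, 0xe5, 0xe5]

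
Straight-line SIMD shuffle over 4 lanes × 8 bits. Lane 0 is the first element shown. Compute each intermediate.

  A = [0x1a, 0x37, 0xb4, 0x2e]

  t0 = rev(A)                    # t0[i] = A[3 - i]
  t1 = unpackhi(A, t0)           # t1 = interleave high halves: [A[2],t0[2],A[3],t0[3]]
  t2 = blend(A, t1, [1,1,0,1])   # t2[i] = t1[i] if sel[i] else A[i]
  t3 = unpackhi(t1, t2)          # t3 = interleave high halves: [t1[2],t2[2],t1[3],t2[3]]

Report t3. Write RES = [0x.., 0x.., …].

  t0: 2e b4 37 1a
  t1: b4 37 2e 1a
  t2: b4 37 b4 1a
  t3: 2e b4 1a 1a

RES = [ 0x2e  0xb4  0x1a  0x1a ]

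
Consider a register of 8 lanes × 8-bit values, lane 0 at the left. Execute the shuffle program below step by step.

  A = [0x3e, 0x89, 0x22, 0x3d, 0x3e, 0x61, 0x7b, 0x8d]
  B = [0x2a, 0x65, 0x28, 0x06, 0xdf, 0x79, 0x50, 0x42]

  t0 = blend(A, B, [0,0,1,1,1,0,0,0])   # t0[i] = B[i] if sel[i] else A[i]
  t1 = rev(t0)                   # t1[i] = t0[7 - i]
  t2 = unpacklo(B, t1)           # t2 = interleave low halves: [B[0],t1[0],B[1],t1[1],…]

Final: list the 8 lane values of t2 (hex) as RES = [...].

RES = [0x2a, 0x8d, 0x65, 0x7b, 0x28, 0x61, 0x06, 0xdf]

t0 = [0x3e, 0x89, 0x28, 0x06, 0xdf, 0x61, 0x7b, 0x8d]
t1 = [0x8d, 0x7b, 0x61, 0xdf, 0x06, 0x28, 0x89, 0x3e]
t2 = [0x2a, 0x8d, 0x65, 0x7b, 0x28, 0x61, 0x06, 0xdf]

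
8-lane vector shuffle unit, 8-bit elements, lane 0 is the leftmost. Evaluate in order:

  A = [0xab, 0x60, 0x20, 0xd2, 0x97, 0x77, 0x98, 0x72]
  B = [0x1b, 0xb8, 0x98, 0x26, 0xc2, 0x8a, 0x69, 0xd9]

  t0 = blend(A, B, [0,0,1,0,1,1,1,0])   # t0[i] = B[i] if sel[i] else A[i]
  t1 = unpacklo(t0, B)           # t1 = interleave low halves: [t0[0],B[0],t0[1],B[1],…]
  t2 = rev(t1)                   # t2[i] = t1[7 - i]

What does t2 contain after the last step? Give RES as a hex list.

RES = [0x26, 0xd2, 0x98, 0x98, 0xb8, 0x60, 0x1b, 0xab]

t0 = [0xab, 0x60, 0x98, 0xd2, 0xc2, 0x8a, 0x69, 0x72]
t1 = [0xab, 0x1b, 0x60, 0xb8, 0x98, 0x98, 0xd2, 0x26]
t2 = [0x26, 0xd2, 0x98, 0x98, 0xb8, 0x60, 0x1b, 0xab]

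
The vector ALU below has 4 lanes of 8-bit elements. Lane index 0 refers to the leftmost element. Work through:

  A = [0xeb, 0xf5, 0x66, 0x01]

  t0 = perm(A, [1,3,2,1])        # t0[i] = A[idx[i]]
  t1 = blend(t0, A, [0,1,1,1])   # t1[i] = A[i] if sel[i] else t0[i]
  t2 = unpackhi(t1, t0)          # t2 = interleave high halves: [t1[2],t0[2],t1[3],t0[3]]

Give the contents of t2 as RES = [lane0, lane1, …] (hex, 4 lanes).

RES = [0x66, 0x66, 0x01, 0xf5]

t0 = [0xf5, 0x01, 0x66, 0xf5]
t1 = [0xf5, 0xf5, 0x66, 0x01]
t2 = [0x66, 0x66, 0x01, 0xf5]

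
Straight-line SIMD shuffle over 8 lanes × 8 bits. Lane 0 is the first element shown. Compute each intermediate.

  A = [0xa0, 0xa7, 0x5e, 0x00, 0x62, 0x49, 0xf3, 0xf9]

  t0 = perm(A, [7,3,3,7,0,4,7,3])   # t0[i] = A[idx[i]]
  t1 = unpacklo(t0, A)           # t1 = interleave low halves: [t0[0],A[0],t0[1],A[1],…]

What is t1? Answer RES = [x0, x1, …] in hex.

  t0: f9 00 00 f9 a0 62 f9 00
  t1: f9 a0 00 a7 00 5e f9 00

RES = [ 0xf9  0xa0  0x00  0xa7  0x00  0x5e  0xf9  0x00 ]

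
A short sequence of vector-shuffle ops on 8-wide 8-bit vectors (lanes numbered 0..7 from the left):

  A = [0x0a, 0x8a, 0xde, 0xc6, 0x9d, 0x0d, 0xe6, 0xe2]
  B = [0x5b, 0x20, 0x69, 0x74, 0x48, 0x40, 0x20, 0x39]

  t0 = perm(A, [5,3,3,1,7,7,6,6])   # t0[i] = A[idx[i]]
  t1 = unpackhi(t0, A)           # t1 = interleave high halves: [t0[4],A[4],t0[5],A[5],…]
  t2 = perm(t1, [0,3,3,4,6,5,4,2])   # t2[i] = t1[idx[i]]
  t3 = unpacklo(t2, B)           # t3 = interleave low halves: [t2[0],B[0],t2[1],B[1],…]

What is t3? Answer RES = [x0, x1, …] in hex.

→ t0 |0d|c6|c6|8a|e2|e2|e6|e6|
→ t1 |e2|9d|e2|0d|e6|e6|e6|e2|
→ t2 |e2|0d|0d|e6|e6|e6|e6|e2|
→ t3 |e2|5b|0d|20|0d|69|e6|74|

RES = [0xe2, 0x5b, 0x0d, 0x20, 0x0d, 0x69, 0xe6, 0x74]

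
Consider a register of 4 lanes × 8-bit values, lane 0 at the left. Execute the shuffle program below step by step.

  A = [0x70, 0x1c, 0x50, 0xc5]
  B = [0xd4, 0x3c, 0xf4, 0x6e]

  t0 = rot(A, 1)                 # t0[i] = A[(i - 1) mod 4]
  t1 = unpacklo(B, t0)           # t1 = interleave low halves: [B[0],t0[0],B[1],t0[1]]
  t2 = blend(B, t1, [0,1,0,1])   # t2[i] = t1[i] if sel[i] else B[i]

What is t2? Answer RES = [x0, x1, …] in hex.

→ t0 |c5|70|1c|50|
→ t1 |d4|c5|3c|70|
→ t2 |d4|c5|f4|70|

RES = [0xd4, 0xc5, 0xf4, 0x70]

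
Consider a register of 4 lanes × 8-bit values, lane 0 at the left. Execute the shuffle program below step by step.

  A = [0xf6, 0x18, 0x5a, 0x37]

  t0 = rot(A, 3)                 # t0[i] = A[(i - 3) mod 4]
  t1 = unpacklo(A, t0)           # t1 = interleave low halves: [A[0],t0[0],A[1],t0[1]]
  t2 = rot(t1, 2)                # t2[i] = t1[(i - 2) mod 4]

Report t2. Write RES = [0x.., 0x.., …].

t0 = [0x18, 0x5a, 0x37, 0xf6]
t1 = [0xf6, 0x18, 0x18, 0x5a]
t2 = [0x18, 0x5a, 0xf6, 0x18]

RES = [ 0x18  0x5a  0xf6  0x18 ]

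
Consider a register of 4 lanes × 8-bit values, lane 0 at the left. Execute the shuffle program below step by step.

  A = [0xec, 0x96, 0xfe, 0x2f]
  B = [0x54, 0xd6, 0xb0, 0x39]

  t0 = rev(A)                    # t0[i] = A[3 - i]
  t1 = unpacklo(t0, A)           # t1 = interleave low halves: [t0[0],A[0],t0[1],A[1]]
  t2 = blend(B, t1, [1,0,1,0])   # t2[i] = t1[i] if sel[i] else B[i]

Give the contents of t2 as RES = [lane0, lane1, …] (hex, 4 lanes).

  t0: 2f fe 96 ec
  t1: 2f ec fe 96
  t2: 2f d6 fe 39

RES = [ 0x2f  0xd6  0xfe  0x39 ]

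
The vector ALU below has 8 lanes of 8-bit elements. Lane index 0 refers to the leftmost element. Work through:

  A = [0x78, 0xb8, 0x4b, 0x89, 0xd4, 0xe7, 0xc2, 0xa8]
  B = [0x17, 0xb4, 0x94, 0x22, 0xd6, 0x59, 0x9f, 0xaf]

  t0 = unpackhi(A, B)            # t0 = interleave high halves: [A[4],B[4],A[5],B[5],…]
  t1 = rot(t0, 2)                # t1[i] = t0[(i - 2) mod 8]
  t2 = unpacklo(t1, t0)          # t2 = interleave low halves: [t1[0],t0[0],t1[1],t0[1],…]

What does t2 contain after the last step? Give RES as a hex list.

RES = [ 0xa8  0xd4  0xaf  0xd6  0xd4  0xe7  0xd6  0x59 ]

  t0: d4 d6 e7 59 c2 9f a8 af
  t1: a8 af d4 d6 e7 59 c2 9f
  t2: a8 d4 af d6 d4 e7 d6 59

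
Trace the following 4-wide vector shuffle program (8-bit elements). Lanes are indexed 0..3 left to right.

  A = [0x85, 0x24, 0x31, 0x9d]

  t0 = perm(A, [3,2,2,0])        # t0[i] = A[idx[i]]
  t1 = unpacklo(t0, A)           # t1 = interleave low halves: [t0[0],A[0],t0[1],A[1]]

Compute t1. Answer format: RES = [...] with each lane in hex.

RES = [0x9d, 0x85, 0x31, 0x24]

→ t0 |9d|31|31|85|
→ t1 |9d|85|31|24|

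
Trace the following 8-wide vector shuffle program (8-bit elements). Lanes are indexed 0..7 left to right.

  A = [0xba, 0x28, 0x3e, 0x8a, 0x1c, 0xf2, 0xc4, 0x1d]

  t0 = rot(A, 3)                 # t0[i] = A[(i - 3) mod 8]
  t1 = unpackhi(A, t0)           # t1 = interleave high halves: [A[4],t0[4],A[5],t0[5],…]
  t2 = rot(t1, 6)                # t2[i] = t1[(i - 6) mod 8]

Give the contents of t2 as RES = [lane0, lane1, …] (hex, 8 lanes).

  t0: f2 c4 1d ba 28 3e 8a 1c
  t1: 1c 28 f2 3e c4 8a 1d 1c
  t2: f2 3e c4 8a 1d 1c 1c 28

RES = [ 0xf2  0x3e  0xc4  0x8a  0x1d  0x1c  0x1c  0x28 ]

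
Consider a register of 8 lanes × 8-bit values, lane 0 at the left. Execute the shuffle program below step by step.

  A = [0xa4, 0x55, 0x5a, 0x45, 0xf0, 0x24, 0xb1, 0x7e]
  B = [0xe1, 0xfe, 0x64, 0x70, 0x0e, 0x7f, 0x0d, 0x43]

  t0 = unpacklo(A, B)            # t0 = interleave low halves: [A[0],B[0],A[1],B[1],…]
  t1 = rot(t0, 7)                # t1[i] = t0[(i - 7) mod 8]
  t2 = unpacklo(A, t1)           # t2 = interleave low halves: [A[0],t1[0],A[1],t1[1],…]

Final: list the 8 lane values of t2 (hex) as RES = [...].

t0 = [0xa4, 0xe1, 0x55, 0xfe, 0x5a, 0x64, 0x45, 0x70]
t1 = [0xe1, 0x55, 0xfe, 0x5a, 0x64, 0x45, 0x70, 0xa4]
t2 = [0xa4, 0xe1, 0x55, 0x55, 0x5a, 0xfe, 0x45, 0x5a]

RES = [ 0xa4  0xe1  0x55  0x55  0x5a  0xfe  0x45  0x5a ]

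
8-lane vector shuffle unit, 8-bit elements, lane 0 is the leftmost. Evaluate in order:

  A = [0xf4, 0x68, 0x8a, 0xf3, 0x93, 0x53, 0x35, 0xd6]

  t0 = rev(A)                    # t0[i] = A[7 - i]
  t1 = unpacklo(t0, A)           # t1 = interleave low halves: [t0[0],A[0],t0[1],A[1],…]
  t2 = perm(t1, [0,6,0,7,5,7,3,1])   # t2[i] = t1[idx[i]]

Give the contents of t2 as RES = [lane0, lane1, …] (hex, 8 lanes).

RES = [0xd6, 0x93, 0xd6, 0xf3, 0x8a, 0xf3, 0x68, 0xf4]

→ t0 |d6|35|53|93|f3|8a|68|f4|
→ t1 |d6|f4|35|68|53|8a|93|f3|
→ t2 |d6|93|d6|f3|8a|f3|68|f4|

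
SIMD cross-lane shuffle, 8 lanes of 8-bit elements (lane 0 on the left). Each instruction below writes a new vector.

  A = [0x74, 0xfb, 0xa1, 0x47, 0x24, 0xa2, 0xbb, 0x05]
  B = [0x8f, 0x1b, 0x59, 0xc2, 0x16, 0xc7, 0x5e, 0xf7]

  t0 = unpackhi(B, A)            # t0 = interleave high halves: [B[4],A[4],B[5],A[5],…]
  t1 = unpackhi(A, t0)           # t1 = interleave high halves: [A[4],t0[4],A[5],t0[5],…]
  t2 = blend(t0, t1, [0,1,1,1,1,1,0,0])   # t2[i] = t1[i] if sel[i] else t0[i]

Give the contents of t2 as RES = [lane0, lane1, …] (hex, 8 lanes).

RES = [0x16, 0x5e, 0xa2, 0xbb, 0xbb, 0xf7, 0xf7, 0x05]

  t0: 16 24 c7 a2 5e bb f7 05
  t1: 24 5e a2 bb bb f7 05 05
  t2: 16 5e a2 bb bb f7 f7 05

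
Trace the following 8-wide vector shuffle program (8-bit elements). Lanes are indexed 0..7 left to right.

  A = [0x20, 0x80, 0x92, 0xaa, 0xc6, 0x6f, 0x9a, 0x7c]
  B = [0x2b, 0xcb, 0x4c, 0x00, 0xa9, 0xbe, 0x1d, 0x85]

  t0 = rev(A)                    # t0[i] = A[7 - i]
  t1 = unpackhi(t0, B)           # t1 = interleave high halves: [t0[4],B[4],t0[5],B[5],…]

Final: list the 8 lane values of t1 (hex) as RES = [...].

RES = [ 0xaa  0xa9  0x92  0xbe  0x80  0x1d  0x20  0x85 ]

t0 = [0x7c, 0x9a, 0x6f, 0xc6, 0xaa, 0x92, 0x80, 0x20]
t1 = [0xaa, 0xa9, 0x92, 0xbe, 0x80, 0x1d, 0x20, 0x85]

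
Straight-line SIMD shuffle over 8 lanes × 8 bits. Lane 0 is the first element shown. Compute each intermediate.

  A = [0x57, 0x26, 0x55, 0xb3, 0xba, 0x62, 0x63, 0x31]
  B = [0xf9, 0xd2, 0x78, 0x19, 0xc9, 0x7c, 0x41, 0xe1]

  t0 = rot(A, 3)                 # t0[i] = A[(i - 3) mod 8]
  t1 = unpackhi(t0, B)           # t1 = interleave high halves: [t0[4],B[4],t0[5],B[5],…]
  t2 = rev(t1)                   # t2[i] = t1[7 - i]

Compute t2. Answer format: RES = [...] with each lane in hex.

RES = [ 0xe1  0xba  0x41  0xb3  0x7c  0x55  0xc9  0x26 ]

t0 = [0x62, 0x63, 0x31, 0x57, 0x26, 0x55, 0xb3, 0xba]
t1 = [0x26, 0xc9, 0x55, 0x7c, 0xb3, 0x41, 0xba, 0xe1]
t2 = [0xe1, 0xba, 0x41, 0xb3, 0x7c, 0x55, 0xc9, 0x26]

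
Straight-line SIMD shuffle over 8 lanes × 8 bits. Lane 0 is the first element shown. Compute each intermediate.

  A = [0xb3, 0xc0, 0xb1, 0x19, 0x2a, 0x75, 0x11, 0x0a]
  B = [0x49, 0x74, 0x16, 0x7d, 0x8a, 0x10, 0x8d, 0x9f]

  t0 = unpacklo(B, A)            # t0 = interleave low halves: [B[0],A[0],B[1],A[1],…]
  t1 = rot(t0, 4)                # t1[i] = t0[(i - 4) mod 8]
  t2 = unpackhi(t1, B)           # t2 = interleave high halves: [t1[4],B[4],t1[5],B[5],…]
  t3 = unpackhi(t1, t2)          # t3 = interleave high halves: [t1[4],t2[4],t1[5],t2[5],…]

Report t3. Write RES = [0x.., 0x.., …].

t0 = [0x49, 0xb3, 0x74, 0xc0, 0x16, 0xb1, 0x7d, 0x19]
t1 = [0x16, 0xb1, 0x7d, 0x19, 0x49, 0xb3, 0x74, 0xc0]
t2 = [0x49, 0x8a, 0xb3, 0x10, 0x74, 0x8d, 0xc0, 0x9f]
t3 = [0x49, 0x74, 0xb3, 0x8d, 0x74, 0xc0, 0xc0, 0x9f]

RES = [ 0x49  0x74  0xb3  0x8d  0x74  0xc0  0xc0  0x9f ]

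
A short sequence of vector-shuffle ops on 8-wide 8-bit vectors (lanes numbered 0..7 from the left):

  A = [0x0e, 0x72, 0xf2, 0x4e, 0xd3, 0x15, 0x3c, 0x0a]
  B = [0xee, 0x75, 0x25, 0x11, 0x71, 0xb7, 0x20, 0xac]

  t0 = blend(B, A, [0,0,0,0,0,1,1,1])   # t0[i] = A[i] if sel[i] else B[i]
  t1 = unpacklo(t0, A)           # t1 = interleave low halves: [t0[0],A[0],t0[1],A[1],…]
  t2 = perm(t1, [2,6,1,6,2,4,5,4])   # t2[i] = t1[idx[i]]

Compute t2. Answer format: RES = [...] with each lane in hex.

→ t0 |ee|75|25|11|71|15|3c|0a|
→ t1 |ee|0e|75|72|25|f2|11|4e|
→ t2 |75|11|0e|11|75|25|f2|25|

RES = [ 0x75  0x11  0x0e  0x11  0x75  0x25  0xf2  0x25 ]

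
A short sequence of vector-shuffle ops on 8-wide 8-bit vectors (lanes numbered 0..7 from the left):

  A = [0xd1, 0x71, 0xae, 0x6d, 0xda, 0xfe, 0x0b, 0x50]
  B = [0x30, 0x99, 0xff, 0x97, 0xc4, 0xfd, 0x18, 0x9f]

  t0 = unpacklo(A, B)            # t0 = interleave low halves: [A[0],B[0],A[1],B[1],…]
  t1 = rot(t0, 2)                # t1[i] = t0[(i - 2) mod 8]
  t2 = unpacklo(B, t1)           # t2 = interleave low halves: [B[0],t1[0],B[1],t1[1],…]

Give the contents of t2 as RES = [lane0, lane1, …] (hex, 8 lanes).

RES = [ 0x30  0x6d  0x99  0x97  0xff  0xd1  0x97  0x30 ]

t0 = [0xd1, 0x30, 0x71, 0x99, 0xae, 0xff, 0x6d, 0x97]
t1 = [0x6d, 0x97, 0xd1, 0x30, 0x71, 0x99, 0xae, 0xff]
t2 = [0x30, 0x6d, 0x99, 0x97, 0xff, 0xd1, 0x97, 0x30]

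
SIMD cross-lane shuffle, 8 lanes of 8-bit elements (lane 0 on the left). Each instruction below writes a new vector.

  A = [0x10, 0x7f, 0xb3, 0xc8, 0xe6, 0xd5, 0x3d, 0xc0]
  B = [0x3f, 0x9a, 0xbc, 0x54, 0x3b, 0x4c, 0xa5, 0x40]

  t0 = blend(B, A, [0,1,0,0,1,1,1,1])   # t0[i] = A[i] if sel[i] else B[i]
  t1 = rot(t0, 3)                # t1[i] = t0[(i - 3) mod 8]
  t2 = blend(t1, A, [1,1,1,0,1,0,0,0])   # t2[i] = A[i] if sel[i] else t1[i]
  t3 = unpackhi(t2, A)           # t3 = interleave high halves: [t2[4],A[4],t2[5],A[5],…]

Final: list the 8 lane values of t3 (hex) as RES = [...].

→ t0 |3f|7f|bc|54|e6|d5|3d|c0|
→ t1 |d5|3d|c0|3f|7f|bc|54|e6|
→ t2 |10|7f|b3|3f|e6|bc|54|e6|
→ t3 |e6|e6|bc|d5|54|3d|e6|c0|

RES = [ 0xe6  0xe6  0xbc  0xd5  0x54  0x3d  0xe6  0xc0 ]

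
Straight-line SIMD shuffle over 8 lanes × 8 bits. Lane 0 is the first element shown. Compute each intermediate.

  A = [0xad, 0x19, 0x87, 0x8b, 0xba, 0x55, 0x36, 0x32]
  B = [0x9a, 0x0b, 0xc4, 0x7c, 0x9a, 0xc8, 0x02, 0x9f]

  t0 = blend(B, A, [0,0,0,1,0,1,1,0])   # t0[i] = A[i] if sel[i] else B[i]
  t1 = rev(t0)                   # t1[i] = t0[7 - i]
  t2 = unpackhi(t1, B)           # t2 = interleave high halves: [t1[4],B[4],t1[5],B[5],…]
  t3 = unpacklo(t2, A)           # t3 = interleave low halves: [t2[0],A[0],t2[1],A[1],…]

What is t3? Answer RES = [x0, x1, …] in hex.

RES = [0x8b, 0xad, 0x9a, 0x19, 0xc4, 0x87, 0xc8, 0x8b]

→ t0 |9a|0b|c4|8b|9a|55|36|9f|
→ t1 |9f|36|55|9a|8b|c4|0b|9a|
→ t2 |8b|9a|c4|c8|0b|02|9a|9f|
→ t3 |8b|ad|9a|19|c4|87|c8|8b|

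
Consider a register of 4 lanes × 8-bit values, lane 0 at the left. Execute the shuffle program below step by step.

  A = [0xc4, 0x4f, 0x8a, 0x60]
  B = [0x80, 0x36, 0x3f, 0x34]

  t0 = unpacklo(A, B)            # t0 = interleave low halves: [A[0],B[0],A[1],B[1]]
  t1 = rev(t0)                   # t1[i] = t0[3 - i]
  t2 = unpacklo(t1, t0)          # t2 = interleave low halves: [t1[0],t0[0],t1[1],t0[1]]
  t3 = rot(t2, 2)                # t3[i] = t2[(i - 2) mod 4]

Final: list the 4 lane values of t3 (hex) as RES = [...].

RES = [0x4f, 0x80, 0x36, 0xc4]

t0 = [0xc4, 0x80, 0x4f, 0x36]
t1 = [0x36, 0x4f, 0x80, 0xc4]
t2 = [0x36, 0xc4, 0x4f, 0x80]
t3 = [0x4f, 0x80, 0x36, 0xc4]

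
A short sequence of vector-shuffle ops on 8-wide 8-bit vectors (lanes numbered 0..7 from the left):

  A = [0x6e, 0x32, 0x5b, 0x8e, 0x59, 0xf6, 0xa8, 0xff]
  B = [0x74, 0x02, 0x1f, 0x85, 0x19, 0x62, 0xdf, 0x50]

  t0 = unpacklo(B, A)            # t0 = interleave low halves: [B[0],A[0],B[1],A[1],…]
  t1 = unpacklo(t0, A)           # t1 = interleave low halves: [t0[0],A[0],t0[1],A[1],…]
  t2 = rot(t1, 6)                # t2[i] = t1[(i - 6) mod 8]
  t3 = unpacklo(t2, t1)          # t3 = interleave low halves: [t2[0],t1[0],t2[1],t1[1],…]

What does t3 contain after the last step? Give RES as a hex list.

t0 = [0x74, 0x6e, 0x02, 0x32, 0x1f, 0x5b, 0x85, 0x8e]
t1 = [0x74, 0x6e, 0x6e, 0x32, 0x02, 0x5b, 0x32, 0x8e]
t2 = [0x6e, 0x32, 0x02, 0x5b, 0x32, 0x8e, 0x74, 0x6e]
t3 = [0x6e, 0x74, 0x32, 0x6e, 0x02, 0x6e, 0x5b, 0x32]

RES = [ 0x6e  0x74  0x32  0x6e  0x02  0x6e  0x5b  0x32 ]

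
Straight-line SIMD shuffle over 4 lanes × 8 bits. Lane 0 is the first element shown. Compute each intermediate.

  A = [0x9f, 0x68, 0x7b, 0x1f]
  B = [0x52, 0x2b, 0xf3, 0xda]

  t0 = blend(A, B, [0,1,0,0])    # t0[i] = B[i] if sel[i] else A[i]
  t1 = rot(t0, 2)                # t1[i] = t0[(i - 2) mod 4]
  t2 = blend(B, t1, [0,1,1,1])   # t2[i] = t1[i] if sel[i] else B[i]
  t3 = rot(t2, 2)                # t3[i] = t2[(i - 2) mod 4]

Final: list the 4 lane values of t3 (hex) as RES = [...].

RES = [0x9f, 0x2b, 0x52, 0x1f]

t0 = [0x9f, 0x2b, 0x7b, 0x1f]
t1 = [0x7b, 0x1f, 0x9f, 0x2b]
t2 = [0x52, 0x1f, 0x9f, 0x2b]
t3 = [0x9f, 0x2b, 0x52, 0x1f]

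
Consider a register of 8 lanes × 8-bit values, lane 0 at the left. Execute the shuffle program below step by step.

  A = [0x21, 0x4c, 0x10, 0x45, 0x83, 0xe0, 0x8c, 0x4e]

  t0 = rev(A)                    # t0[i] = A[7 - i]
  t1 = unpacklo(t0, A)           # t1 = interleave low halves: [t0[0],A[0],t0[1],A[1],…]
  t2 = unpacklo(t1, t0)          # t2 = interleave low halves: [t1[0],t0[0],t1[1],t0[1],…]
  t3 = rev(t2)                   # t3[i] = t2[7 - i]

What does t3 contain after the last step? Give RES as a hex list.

→ t0 |4e|8c|e0|83|45|10|4c|21|
→ t1 |4e|21|8c|4c|e0|10|83|45|
→ t2 |4e|4e|21|8c|8c|e0|4c|83|
→ t3 |83|4c|e0|8c|8c|21|4e|4e|

RES = [ 0x83  0x4c  0xe0  0x8c  0x8c  0x21  0x4e  0x4e ]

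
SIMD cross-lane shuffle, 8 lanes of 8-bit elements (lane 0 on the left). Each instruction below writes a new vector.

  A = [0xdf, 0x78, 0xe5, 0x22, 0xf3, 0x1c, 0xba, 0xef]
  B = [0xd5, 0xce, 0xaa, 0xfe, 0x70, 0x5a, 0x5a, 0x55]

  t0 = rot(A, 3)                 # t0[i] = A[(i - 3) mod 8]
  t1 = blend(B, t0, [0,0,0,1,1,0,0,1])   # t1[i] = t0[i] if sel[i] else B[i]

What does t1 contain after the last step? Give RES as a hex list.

RES = [ 0xd5  0xce  0xaa  0xdf  0x78  0x5a  0x5a  0xf3 ]

→ t0 |1c|ba|ef|df|78|e5|22|f3|
→ t1 |d5|ce|aa|df|78|5a|5a|f3|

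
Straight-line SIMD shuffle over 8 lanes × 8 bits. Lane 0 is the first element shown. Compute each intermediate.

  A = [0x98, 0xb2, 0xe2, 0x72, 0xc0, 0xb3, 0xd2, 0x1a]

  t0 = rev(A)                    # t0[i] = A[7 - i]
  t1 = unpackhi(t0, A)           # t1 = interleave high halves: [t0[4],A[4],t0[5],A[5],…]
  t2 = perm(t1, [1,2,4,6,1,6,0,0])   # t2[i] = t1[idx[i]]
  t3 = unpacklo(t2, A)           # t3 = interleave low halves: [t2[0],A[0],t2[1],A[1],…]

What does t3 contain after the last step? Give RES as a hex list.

t0 = [0x1a, 0xd2, 0xb3, 0xc0, 0x72, 0xe2, 0xb2, 0x98]
t1 = [0x72, 0xc0, 0xe2, 0xb3, 0xb2, 0xd2, 0x98, 0x1a]
t2 = [0xc0, 0xe2, 0xb2, 0x98, 0xc0, 0x98, 0x72, 0x72]
t3 = [0xc0, 0x98, 0xe2, 0xb2, 0xb2, 0xe2, 0x98, 0x72]

RES = [0xc0, 0x98, 0xe2, 0xb2, 0xb2, 0xe2, 0x98, 0x72]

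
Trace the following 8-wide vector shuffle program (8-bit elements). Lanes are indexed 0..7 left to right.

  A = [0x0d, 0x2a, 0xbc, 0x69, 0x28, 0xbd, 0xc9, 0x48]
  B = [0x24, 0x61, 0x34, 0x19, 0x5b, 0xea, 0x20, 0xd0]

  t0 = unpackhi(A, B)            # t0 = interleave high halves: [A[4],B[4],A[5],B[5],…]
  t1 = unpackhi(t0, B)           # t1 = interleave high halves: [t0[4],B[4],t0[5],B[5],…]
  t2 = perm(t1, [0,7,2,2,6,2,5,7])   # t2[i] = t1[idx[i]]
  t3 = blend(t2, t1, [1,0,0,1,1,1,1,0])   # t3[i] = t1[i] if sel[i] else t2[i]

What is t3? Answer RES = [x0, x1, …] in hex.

RES = [ 0xc9  0xd0  0x20  0xea  0x48  0x20  0xd0  0xd0 ]

t0 = [0x28, 0x5b, 0xbd, 0xea, 0xc9, 0x20, 0x48, 0xd0]
t1 = [0xc9, 0x5b, 0x20, 0xea, 0x48, 0x20, 0xd0, 0xd0]
t2 = [0xc9, 0xd0, 0x20, 0x20, 0xd0, 0x20, 0x20, 0xd0]
t3 = [0xc9, 0xd0, 0x20, 0xea, 0x48, 0x20, 0xd0, 0xd0]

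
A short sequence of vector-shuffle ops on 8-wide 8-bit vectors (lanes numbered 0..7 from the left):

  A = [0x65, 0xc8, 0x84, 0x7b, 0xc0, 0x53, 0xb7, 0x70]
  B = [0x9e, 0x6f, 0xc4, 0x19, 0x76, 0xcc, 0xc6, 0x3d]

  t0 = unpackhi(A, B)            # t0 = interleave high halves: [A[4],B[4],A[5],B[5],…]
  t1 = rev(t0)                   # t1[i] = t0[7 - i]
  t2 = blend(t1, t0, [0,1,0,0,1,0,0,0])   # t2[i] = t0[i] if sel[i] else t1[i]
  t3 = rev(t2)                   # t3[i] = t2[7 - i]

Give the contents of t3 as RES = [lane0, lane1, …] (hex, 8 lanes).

RES = [0xc0, 0x76, 0x53, 0xb7, 0xb7, 0xc6, 0x76, 0x3d]

→ t0 |c0|76|53|cc|b7|c6|70|3d|
→ t1 |3d|70|c6|b7|cc|53|76|c0|
→ t2 |3d|76|c6|b7|b7|53|76|c0|
→ t3 |c0|76|53|b7|b7|c6|76|3d|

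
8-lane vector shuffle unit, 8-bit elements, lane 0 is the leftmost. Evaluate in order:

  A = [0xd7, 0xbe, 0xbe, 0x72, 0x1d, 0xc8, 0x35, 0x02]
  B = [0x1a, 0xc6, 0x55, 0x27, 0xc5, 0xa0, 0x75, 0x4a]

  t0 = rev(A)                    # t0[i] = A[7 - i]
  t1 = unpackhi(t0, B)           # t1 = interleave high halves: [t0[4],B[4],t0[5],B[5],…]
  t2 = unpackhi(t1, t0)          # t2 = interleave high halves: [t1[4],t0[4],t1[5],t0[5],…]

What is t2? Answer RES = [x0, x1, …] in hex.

RES = [0xbe, 0x72, 0x75, 0xbe, 0xd7, 0xbe, 0x4a, 0xd7]

  t0: 02 35 c8 1d 72 be be d7
  t1: 72 c5 be a0 be 75 d7 4a
  t2: be 72 75 be d7 be 4a d7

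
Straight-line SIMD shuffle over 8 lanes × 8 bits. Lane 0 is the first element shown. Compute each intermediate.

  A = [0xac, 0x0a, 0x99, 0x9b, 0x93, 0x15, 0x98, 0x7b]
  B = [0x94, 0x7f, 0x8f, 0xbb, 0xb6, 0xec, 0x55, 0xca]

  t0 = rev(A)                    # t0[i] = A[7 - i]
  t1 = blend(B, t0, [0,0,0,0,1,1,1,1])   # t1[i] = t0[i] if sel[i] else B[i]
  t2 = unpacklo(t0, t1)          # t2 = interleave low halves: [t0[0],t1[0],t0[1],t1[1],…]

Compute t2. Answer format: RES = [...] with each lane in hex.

→ t0 |7b|98|15|93|9b|99|0a|ac|
→ t1 |94|7f|8f|bb|9b|99|0a|ac|
→ t2 |7b|94|98|7f|15|8f|93|bb|

RES = [ 0x7b  0x94  0x98  0x7f  0x15  0x8f  0x93  0xbb ]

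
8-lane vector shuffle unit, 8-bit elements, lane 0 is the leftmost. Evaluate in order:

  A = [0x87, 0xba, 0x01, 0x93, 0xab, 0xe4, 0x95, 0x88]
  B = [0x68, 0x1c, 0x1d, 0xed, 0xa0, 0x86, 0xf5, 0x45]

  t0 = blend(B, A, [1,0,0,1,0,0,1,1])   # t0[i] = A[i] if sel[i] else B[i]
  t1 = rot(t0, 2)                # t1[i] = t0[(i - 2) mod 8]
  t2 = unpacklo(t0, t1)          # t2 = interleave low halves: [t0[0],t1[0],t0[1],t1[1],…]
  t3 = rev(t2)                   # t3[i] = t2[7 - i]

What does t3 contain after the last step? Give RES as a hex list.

→ t0 |87|1c|1d|93|a0|86|95|88|
→ t1 |95|88|87|1c|1d|93|a0|86|
→ t2 |87|95|1c|88|1d|87|93|1c|
→ t3 |1c|93|87|1d|88|1c|95|87|

RES = [ 0x1c  0x93  0x87  0x1d  0x88  0x1c  0x95  0x87 ]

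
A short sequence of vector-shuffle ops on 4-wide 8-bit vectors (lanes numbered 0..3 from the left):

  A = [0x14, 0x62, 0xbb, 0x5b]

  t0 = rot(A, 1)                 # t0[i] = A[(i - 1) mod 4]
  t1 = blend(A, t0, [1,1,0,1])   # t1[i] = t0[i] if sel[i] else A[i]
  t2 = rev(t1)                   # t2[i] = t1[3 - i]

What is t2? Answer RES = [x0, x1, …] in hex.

RES = [0xbb, 0xbb, 0x14, 0x5b]

→ t0 |5b|14|62|bb|
→ t1 |5b|14|bb|bb|
→ t2 |bb|bb|14|5b|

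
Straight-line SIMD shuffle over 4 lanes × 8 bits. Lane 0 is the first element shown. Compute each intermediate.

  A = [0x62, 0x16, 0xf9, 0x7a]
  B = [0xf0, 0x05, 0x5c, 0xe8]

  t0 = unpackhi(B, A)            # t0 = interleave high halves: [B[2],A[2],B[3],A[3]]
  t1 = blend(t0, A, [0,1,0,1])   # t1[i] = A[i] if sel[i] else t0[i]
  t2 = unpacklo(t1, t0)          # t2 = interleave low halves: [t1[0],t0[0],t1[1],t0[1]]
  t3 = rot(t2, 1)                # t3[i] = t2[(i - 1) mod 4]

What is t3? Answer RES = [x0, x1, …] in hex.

t0 = [0x5c, 0xf9, 0xe8, 0x7a]
t1 = [0x5c, 0x16, 0xe8, 0x7a]
t2 = [0x5c, 0x5c, 0x16, 0xf9]
t3 = [0xf9, 0x5c, 0x5c, 0x16]

RES = [0xf9, 0x5c, 0x5c, 0x16]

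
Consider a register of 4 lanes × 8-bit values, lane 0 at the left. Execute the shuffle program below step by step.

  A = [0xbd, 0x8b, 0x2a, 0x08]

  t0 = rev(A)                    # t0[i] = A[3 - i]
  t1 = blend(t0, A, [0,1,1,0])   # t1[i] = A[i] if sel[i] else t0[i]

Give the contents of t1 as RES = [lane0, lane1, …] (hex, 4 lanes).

RES = [ 0x08  0x8b  0x2a  0xbd ]

  t0: 08 2a 8b bd
  t1: 08 8b 2a bd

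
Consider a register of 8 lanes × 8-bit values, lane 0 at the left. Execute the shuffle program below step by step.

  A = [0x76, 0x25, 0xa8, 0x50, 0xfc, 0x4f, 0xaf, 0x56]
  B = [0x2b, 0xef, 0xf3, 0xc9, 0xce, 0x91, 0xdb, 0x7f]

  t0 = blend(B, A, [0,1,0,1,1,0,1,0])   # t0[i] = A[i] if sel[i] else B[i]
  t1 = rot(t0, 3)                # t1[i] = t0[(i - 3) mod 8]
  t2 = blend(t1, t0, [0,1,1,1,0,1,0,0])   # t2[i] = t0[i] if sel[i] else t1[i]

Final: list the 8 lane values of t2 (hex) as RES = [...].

  t0: 2b 25 f3 50 fc 91 af 7f
  t1: 91 af 7f 2b 25 f3 50 fc
  t2: 91 25 f3 50 25 91 50 fc

RES = [0x91, 0x25, 0xf3, 0x50, 0x25, 0x91, 0x50, 0xfc]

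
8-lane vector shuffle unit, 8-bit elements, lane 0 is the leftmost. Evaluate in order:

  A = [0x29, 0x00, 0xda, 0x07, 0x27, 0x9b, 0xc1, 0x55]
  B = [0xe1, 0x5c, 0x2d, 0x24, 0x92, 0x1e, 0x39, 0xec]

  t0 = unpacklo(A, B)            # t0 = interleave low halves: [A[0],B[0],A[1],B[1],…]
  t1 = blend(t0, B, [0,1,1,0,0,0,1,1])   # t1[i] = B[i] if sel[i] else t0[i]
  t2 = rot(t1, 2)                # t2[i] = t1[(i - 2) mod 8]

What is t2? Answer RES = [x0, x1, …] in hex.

RES = [ 0x39  0xec  0x29  0x5c  0x2d  0x5c  0xda  0x2d ]

  t0: 29 e1 00 5c da 2d 07 24
  t1: 29 5c 2d 5c da 2d 39 ec
  t2: 39 ec 29 5c 2d 5c da 2d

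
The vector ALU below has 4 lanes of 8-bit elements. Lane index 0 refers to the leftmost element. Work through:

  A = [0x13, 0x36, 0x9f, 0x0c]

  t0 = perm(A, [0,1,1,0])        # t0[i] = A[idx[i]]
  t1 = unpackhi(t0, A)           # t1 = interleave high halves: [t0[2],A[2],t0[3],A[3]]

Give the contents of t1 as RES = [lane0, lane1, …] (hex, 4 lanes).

RES = [0x36, 0x9f, 0x13, 0x0c]

  t0: 13 36 36 13
  t1: 36 9f 13 0c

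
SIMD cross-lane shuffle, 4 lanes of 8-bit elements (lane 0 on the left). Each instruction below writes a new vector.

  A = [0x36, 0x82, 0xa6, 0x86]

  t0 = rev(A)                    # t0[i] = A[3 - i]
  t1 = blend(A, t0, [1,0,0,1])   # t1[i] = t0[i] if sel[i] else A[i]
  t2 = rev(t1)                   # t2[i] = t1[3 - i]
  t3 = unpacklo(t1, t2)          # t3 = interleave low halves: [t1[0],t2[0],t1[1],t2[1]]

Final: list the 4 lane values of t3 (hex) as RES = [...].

RES = [ 0x86  0x36  0x82  0xa6 ]

  t0: 86 a6 82 36
  t1: 86 82 a6 36
  t2: 36 a6 82 86
  t3: 86 36 82 a6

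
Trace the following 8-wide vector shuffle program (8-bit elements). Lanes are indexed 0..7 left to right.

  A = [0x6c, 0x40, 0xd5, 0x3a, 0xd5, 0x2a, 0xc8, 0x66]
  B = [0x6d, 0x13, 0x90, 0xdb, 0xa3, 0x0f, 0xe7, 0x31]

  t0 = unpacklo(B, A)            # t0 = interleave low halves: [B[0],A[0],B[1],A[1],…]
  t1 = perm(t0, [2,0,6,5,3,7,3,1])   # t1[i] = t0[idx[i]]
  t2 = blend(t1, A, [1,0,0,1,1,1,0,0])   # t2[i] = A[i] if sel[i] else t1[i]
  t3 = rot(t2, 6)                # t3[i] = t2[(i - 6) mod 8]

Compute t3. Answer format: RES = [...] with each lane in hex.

  t0: 6d 6c 13 40 90 d5 db 3a
  t1: 13 6d db d5 40 3a 40 6c
  t2: 6c 6d db 3a d5 2a 40 6c
  t3: db 3a d5 2a 40 6c 6c 6d

RES = [0xdb, 0x3a, 0xd5, 0x2a, 0x40, 0x6c, 0x6c, 0x6d]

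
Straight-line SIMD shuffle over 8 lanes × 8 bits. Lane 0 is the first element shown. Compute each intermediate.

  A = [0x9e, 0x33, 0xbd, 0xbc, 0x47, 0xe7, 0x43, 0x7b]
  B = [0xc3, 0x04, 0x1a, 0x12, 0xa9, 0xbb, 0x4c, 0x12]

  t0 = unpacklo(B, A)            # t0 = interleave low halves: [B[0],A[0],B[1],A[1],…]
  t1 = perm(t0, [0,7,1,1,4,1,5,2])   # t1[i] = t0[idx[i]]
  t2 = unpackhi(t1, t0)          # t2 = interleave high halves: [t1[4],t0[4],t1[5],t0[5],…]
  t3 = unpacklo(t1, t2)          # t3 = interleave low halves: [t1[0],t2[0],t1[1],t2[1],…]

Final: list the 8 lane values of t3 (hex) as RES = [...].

RES = [ 0xc3  0x1a  0xbc  0x1a  0x9e  0x9e  0x9e  0xbd ]

t0 = [0xc3, 0x9e, 0x04, 0x33, 0x1a, 0xbd, 0x12, 0xbc]
t1 = [0xc3, 0xbc, 0x9e, 0x9e, 0x1a, 0x9e, 0xbd, 0x04]
t2 = [0x1a, 0x1a, 0x9e, 0xbd, 0xbd, 0x12, 0x04, 0xbc]
t3 = [0xc3, 0x1a, 0xbc, 0x1a, 0x9e, 0x9e, 0x9e, 0xbd]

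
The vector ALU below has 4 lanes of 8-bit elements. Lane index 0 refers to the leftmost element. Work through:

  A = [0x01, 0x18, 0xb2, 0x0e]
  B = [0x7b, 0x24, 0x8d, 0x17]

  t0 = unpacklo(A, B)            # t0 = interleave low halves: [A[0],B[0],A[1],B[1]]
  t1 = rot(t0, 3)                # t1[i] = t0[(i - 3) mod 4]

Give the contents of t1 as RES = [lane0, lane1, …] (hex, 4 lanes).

→ t0 |01|7b|18|24|
→ t1 |7b|18|24|01|

RES = [ 0x7b  0x18  0x24  0x01 ]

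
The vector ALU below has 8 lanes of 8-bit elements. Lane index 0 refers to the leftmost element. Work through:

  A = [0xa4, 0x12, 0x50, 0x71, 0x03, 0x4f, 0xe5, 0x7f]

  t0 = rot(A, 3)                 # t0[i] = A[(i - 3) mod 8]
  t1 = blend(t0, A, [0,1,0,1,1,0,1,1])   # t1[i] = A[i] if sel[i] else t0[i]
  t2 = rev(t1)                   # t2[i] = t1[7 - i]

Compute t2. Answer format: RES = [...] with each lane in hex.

RES = [0x7f, 0xe5, 0x50, 0x03, 0x71, 0x7f, 0x12, 0x4f]

t0 = [0x4f, 0xe5, 0x7f, 0xa4, 0x12, 0x50, 0x71, 0x03]
t1 = [0x4f, 0x12, 0x7f, 0x71, 0x03, 0x50, 0xe5, 0x7f]
t2 = [0x7f, 0xe5, 0x50, 0x03, 0x71, 0x7f, 0x12, 0x4f]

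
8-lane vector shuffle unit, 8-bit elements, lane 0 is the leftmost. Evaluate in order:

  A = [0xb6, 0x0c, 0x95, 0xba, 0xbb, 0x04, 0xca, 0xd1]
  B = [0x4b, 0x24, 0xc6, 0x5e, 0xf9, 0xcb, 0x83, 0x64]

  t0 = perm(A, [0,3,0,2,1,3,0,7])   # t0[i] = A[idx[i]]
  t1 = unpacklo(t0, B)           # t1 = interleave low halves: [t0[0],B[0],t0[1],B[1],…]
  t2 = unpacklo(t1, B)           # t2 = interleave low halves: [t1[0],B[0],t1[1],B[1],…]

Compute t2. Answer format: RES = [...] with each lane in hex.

→ t0 |b6|ba|b6|95|0c|ba|b6|d1|
→ t1 |b6|4b|ba|24|b6|c6|95|5e|
→ t2 |b6|4b|4b|24|ba|c6|24|5e|

RES = [ 0xb6  0x4b  0x4b  0x24  0xba  0xc6  0x24  0x5e ]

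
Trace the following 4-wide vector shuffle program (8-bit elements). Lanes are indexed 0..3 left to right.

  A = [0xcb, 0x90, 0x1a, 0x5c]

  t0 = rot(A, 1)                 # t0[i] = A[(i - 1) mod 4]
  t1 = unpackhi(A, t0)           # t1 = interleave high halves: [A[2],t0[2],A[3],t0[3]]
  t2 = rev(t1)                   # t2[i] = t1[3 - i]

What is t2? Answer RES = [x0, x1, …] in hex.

RES = [ 0x1a  0x5c  0x90  0x1a ]

t0 = [0x5c, 0xcb, 0x90, 0x1a]
t1 = [0x1a, 0x90, 0x5c, 0x1a]
t2 = [0x1a, 0x5c, 0x90, 0x1a]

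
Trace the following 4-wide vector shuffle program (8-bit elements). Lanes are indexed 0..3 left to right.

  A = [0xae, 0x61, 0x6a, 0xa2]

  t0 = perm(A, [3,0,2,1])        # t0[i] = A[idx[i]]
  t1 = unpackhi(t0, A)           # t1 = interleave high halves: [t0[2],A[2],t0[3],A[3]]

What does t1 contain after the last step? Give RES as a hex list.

RES = [0x6a, 0x6a, 0x61, 0xa2]

  t0: a2 ae 6a 61
  t1: 6a 6a 61 a2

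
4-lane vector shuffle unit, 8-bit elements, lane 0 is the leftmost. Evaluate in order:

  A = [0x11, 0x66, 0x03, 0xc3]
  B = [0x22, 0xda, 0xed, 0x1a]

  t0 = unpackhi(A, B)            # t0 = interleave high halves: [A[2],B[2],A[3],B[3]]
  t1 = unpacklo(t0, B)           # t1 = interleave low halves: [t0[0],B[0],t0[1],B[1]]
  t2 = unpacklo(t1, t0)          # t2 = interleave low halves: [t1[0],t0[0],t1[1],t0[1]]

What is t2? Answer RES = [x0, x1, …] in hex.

RES = [0x03, 0x03, 0x22, 0xed]

  t0: 03 ed c3 1a
  t1: 03 22 ed da
  t2: 03 03 22 ed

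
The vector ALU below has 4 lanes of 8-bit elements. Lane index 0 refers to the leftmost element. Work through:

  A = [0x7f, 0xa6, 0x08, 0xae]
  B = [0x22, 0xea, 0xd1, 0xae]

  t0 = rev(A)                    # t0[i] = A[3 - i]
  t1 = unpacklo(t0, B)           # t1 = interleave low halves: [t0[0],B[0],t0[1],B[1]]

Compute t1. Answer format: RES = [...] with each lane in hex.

t0 = [0xae, 0x08, 0xa6, 0x7f]
t1 = [0xae, 0x22, 0x08, 0xea]

RES = [ 0xae  0x22  0x08  0xea ]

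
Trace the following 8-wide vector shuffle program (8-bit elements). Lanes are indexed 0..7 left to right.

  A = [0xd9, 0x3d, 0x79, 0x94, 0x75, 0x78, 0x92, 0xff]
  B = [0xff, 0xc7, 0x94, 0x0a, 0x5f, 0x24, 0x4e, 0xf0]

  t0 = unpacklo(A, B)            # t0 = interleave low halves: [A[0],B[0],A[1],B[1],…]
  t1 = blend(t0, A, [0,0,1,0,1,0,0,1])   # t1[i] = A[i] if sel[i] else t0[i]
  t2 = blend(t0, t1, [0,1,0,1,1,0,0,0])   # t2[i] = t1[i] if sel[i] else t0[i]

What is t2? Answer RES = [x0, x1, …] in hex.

  t0: d9 ff 3d c7 79 94 94 0a
  t1: d9 ff 79 c7 75 94 94 ff
  t2: d9 ff 3d c7 75 94 94 0a

RES = [ 0xd9  0xff  0x3d  0xc7  0x75  0x94  0x94  0x0a ]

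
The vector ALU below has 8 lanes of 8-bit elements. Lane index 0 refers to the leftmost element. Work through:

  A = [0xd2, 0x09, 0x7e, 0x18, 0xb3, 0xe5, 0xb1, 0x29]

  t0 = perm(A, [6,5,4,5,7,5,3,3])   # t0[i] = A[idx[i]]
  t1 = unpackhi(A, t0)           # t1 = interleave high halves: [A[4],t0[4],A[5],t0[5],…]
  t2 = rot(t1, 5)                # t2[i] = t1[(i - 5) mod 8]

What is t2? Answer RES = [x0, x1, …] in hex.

RES = [0xe5, 0xb1, 0x18, 0x29, 0x18, 0xb3, 0x29, 0xe5]

→ t0 |b1|e5|b3|e5|29|e5|18|18|
→ t1 |b3|29|e5|e5|b1|18|29|18|
→ t2 |e5|b1|18|29|18|b3|29|e5|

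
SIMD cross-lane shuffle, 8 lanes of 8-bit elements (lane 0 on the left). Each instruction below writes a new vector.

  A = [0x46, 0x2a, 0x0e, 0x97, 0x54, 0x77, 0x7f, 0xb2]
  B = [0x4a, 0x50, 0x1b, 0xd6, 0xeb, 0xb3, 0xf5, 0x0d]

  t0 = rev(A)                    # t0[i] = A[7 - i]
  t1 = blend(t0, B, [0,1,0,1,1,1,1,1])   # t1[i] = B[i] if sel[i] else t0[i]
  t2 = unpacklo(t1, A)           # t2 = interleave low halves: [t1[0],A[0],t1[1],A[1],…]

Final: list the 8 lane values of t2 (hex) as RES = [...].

→ t0 |b2|7f|77|54|97|0e|2a|46|
→ t1 |b2|50|77|d6|eb|b3|f5|0d|
→ t2 |b2|46|50|2a|77|0e|d6|97|

RES = [0xb2, 0x46, 0x50, 0x2a, 0x77, 0x0e, 0xd6, 0x97]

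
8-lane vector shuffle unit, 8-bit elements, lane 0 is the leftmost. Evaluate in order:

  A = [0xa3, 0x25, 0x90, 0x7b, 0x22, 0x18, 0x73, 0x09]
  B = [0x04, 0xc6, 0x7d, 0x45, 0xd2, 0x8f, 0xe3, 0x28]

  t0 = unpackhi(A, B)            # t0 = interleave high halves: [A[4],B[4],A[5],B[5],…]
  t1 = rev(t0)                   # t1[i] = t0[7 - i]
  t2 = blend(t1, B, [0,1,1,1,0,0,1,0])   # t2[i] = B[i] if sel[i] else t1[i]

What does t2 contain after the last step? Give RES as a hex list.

  t0: 22 d2 18 8f 73 e3 09 28
  t1: 28 09 e3 73 8f 18 d2 22
  t2: 28 c6 7d 45 8f 18 e3 22

RES = [0x28, 0xc6, 0x7d, 0x45, 0x8f, 0x18, 0xe3, 0x22]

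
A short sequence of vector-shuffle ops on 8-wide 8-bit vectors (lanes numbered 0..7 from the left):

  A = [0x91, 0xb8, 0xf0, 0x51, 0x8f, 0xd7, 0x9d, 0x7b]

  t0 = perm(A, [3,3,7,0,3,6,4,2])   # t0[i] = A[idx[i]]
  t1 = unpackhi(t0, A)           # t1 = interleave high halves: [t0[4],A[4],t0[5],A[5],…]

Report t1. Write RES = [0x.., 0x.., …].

  t0: 51 51 7b 91 51 9d 8f f0
  t1: 51 8f 9d d7 8f 9d f0 7b

RES = [ 0x51  0x8f  0x9d  0xd7  0x8f  0x9d  0xf0  0x7b ]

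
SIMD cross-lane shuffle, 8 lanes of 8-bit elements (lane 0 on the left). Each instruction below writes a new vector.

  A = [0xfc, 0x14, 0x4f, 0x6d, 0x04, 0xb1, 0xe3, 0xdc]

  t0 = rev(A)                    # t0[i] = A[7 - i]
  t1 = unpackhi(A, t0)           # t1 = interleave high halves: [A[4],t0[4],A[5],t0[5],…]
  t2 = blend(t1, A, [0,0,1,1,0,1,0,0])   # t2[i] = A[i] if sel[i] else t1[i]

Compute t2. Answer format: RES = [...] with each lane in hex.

  t0: dc e3 b1 04 6d 4f 14 fc
  t1: 04 6d b1 4f e3 14 dc fc
  t2: 04 6d 4f 6d e3 b1 dc fc

RES = [0x04, 0x6d, 0x4f, 0x6d, 0xe3, 0xb1, 0xdc, 0xfc]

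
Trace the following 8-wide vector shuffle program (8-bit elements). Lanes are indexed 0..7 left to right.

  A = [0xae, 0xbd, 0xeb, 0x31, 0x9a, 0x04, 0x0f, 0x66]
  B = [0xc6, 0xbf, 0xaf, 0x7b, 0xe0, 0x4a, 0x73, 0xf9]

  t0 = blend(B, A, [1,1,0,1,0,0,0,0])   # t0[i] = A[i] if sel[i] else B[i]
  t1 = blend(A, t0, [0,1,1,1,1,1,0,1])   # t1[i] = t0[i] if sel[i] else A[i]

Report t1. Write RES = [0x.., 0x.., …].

t0 = [0xae, 0xbd, 0xaf, 0x31, 0xe0, 0x4a, 0x73, 0xf9]
t1 = [0xae, 0xbd, 0xaf, 0x31, 0xe0, 0x4a, 0x0f, 0xf9]

RES = [0xae, 0xbd, 0xaf, 0x31, 0xe0, 0x4a, 0x0f, 0xf9]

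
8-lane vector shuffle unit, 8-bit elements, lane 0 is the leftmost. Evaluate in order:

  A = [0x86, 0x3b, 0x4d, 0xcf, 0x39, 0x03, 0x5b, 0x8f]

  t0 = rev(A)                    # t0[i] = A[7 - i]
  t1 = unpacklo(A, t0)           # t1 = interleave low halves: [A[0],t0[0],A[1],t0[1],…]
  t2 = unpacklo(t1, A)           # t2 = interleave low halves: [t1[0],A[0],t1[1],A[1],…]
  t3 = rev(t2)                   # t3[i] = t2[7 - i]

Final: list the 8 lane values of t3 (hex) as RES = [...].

→ t0 |8f|5b|03|39|cf|4d|3b|86|
→ t1 |86|8f|3b|5b|4d|03|cf|39|
→ t2 |86|86|8f|3b|3b|4d|5b|cf|
→ t3 |cf|5b|4d|3b|3b|8f|86|86|

RES = [ 0xcf  0x5b  0x4d  0x3b  0x3b  0x8f  0x86  0x86 ]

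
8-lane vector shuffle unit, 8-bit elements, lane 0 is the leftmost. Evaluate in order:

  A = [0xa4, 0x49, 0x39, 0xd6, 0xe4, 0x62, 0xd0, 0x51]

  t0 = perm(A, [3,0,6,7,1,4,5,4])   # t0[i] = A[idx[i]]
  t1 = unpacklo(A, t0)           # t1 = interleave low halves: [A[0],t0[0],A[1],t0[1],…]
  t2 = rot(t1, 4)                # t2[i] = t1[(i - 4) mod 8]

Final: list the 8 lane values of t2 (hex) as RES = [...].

→ t0 |d6|a4|d0|51|49|e4|62|e4|
→ t1 |a4|d6|49|a4|39|d0|d6|51|
→ t2 |39|d0|d6|51|a4|d6|49|a4|

RES = [ 0x39  0xd0  0xd6  0x51  0xa4  0xd6  0x49  0xa4 ]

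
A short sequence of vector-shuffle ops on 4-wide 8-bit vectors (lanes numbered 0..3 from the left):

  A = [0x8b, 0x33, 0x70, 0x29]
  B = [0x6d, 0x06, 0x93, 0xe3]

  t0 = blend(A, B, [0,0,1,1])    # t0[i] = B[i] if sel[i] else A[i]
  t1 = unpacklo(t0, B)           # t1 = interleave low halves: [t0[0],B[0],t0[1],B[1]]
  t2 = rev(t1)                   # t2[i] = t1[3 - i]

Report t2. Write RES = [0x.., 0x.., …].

  t0: 8b 33 93 e3
  t1: 8b 6d 33 06
  t2: 06 33 6d 8b

RES = [0x06, 0x33, 0x6d, 0x8b]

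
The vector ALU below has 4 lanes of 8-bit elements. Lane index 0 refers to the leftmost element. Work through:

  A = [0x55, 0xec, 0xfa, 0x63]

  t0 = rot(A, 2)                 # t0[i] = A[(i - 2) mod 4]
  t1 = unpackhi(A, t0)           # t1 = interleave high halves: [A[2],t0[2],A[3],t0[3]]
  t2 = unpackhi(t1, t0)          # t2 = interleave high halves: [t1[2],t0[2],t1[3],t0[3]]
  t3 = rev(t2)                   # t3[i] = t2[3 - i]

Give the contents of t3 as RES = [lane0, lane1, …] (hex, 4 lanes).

t0 = [0xfa, 0x63, 0x55, 0xec]
t1 = [0xfa, 0x55, 0x63, 0xec]
t2 = [0x63, 0x55, 0xec, 0xec]
t3 = [0xec, 0xec, 0x55, 0x63]

RES = [0xec, 0xec, 0x55, 0x63]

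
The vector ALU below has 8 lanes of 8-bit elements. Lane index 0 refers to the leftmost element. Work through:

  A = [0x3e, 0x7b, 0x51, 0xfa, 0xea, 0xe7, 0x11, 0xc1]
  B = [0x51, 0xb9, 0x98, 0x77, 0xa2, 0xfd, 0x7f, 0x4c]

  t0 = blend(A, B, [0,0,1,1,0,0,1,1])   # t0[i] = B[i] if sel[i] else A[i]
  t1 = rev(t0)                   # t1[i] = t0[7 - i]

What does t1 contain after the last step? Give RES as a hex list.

RES = [0x4c, 0x7f, 0xe7, 0xea, 0x77, 0x98, 0x7b, 0x3e]

t0 = [0x3e, 0x7b, 0x98, 0x77, 0xea, 0xe7, 0x7f, 0x4c]
t1 = [0x4c, 0x7f, 0xe7, 0xea, 0x77, 0x98, 0x7b, 0x3e]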